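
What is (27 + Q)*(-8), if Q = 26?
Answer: -424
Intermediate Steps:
(27 + Q)*(-8) = (27 + 26)*(-8) = 53*(-8) = -424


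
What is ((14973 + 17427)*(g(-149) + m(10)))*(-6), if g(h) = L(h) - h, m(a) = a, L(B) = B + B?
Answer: 27021600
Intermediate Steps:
L(B) = 2*B
g(h) = h (g(h) = 2*h - h = h)
((14973 + 17427)*(g(-149) + m(10)))*(-6) = ((14973 + 17427)*(-149 + 10))*(-6) = (32400*(-139))*(-6) = -4503600*(-6) = 27021600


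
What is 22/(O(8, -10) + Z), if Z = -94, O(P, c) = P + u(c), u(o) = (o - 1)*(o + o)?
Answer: 11/67 ≈ 0.16418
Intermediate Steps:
u(o) = 2*o*(-1 + o) (u(o) = (-1 + o)*(2*o) = 2*o*(-1 + o))
O(P, c) = P + 2*c*(-1 + c)
22/(O(8, -10) + Z) = 22/((8 + 2*(-10)*(-1 - 10)) - 94) = 22/((8 + 2*(-10)*(-11)) - 94) = 22/((8 + 220) - 94) = 22/(228 - 94) = 22/134 = 22*(1/134) = 11/67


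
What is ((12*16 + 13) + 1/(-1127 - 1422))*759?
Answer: 396610896/2549 ≈ 1.5559e+5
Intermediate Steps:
((12*16 + 13) + 1/(-1127 - 1422))*759 = ((192 + 13) + 1/(-2549))*759 = (205 - 1/2549)*759 = (522544/2549)*759 = 396610896/2549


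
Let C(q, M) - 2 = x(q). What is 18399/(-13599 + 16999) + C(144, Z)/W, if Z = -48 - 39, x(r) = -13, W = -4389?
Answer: 7344601/1356600 ≈ 5.4140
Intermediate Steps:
Z = -87
C(q, M) = -11 (C(q, M) = 2 - 13 = -11)
18399/(-13599 + 16999) + C(144, Z)/W = 18399/(-13599 + 16999) - 11/(-4389) = 18399/3400 - 11*(-1/4389) = 18399*(1/3400) + 1/399 = 18399/3400 + 1/399 = 7344601/1356600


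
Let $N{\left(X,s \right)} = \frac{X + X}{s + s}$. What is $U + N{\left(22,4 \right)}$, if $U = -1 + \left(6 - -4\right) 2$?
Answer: $\frac{49}{2} \approx 24.5$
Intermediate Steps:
$U = 19$ ($U = -1 + \left(6 + 4\right) 2 = -1 + 10 \cdot 2 = -1 + 20 = 19$)
$N{\left(X,s \right)} = \frac{X}{s}$ ($N{\left(X,s \right)} = \frac{2 X}{2 s} = 2 X \frac{1}{2 s} = \frac{X}{s}$)
$U + N{\left(22,4 \right)} = 19 + \frac{22}{4} = 19 + 22 \cdot \frac{1}{4} = 19 + \frac{11}{2} = \frac{49}{2}$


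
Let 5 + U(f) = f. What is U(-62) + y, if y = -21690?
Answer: -21757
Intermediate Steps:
U(f) = -5 + f
U(-62) + y = (-5 - 62) - 21690 = -67 - 21690 = -21757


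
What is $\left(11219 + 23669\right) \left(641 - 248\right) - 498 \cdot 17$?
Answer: $13702518$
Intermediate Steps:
$\left(11219 + 23669\right) \left(641 - 248\right) - 498 \cdot 17 = 34888 \cdot 393 - 8466 = 13710984 - 8466 = 13702518$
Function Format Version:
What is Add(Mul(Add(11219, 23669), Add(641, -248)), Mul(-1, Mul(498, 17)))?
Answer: 13702518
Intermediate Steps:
Add(Mul(Add(11219, 23669), Add(641, -248)), Mul(-1, Mul(498, 17))) = Add(Mul(34888, 393), Mul(-1, 8466)) = Add(13710984, -8466) = 13702518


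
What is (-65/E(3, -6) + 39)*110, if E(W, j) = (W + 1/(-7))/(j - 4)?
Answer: 29315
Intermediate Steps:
E(W, j) = (-⅐ + W)/(-4 + j) (E(W, j) = (W - ⅐)/(-4 + j) = (-⅐ + W)/(-4 + j))
(-65/E(3, -6) + 39)*110 = (-65*(-4 - 6)/(-⅐ + 3) + 39)*110 = (-65/((20/7)/(-10)) + 39)*110 = (-65/((-⅒*20/7)) + 39)*110 = (-65/(-2/7) + 39)*110 = (-65*(-7/2) + 39)*110 = (455/2 + 39)*110 = (533/2)*110 = 29315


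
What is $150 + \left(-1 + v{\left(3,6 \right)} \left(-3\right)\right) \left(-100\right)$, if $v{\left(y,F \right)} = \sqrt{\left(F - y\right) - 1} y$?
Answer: $250 + 900 \sqrt{2} \approx 1522.8$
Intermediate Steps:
$v{\left(y,F \right)} = y \sqrt{-1 + F - y}$ ($v{\left(y,F \right)} = \sqrt{-1 + F - y} y = y \sqrt{-1 + F - y}$)
$150 + \left(-1 + v{\left(3,6 \right)} \left(-3\right)\right) \left(-100\right) = 150 + \left(-1 + 3 \sqrt{-1 + 6 - 3} \left(-3\right)\right) \left(-100\right) = 150 + \left(-1 + 3 \sqrt{2} \left(-3\right)\right) \left(-100\right) = 150 + \left(-1 - 9 \sqrt{2}\right) \left(-100\right) = 150 + \left(100 + 900 \sqrt{2}\right) = 250 + 900 \sqrt{2}$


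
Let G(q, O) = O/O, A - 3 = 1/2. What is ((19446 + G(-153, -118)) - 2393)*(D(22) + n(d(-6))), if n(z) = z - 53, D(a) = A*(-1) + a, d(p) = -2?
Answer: -622471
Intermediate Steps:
A = 7/2 (A = 3 + 1/2 = 3 + 1*(½) = 3 + ½ = 7/2 ≈ 3.5000)
G(q, O) = 1
D(a) = -7/2 + a (D(a) = (7/2)*(-1) + a = -7/2 + a)
n(z) = -53 + z
((19446 + G(-153, -118)) - 2393)*(D(22) + n(d(-6))) = ((19446 + 1) - 2393)*((-7/2 + 22) + (-53 - 2)) = (19447 - 2393)*(37/2 - 55) = 17054*(-73/2) = -622471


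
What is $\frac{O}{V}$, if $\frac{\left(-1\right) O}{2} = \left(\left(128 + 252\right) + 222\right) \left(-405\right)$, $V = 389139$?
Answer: $\frac{162540}{129713} \approx 1.2531$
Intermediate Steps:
$O = 487620$ ($O = - 2 \left(\left(128 + 252\right) + 222\right) \left(-405\right) = - 2 \left(380 + 222\right) \left(-405\right) = - 2 \cdot 602 \left(-405\right) = \left(-2\right) \left(-243810\right) = 487620$)
$\frac{O}{V} = \frac{487620}{389139} = 487620 \cdot \frac{1}{389139} = \frac{162540}{129713}$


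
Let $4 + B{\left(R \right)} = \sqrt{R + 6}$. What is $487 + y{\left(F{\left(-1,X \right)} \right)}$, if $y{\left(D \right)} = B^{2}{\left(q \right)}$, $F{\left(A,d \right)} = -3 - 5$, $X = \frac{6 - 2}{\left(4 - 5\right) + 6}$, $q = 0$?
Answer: $509 - 8 \sqrt{6} \approx 489.4$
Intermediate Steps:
$B{\left(R \right)} = -4 + \sqrt{6 + R}$ ($B{\left(R \right)} = -4 + \sqrt{R + 6} = -4 + \sqrt{6 + R}$)
$X = \frac{4}{5}$ ($X = \frac{4}{-1 + 6} = \frac{4}{5} \approx 0.8$)
$F{\left(A,d \right)} = -8$
$y{\left(D \right)} = \left(-4 + \sqrt{6}\right)^{2}$ ($y{\left(D \right)} = \left(-4 + \sqrt{6 + 0}\right)^{2} = \left(-4 + \sqrt{6}\right)^{2}$)
$487 + y{\left(F{\left(-1,X \right)} \right)} = 487 + \left(4 - \sqrt{6}\right)^{2}$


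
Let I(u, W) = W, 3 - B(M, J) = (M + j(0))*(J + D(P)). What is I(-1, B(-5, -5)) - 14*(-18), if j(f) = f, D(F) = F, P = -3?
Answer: 215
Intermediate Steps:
B(M, J) = 3 - M*(-3 + J) (B(M, J) = 3 - (M + 0)*(J - 3) = 3 - M*(-3 + J))
I(-1, B(-5, -5)) - 14*(-18) = (3 + 3*(-5) - 1*(-5)*(-5)) - 14*(-18) = (3 - 15 - 25) + 252 = -37 + 252 = 215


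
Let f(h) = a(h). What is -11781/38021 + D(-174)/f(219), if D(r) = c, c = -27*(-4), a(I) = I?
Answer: 508743/2775533 ≈ 0.18330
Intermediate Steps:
f(h) = h
c = 108
D(r) = 108
-11781/38021 + D(-174)/f(219) = -11781/38021 + 108/219 = -11781*1/38021 + 108*(1/219) = -11781/38021 + 36/73 = 508743/2775533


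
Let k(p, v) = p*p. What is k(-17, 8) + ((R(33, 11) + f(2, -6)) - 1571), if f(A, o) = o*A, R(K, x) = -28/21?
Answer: -3886/3 ≈ -1295.3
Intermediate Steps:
k(p, v) = p²
R(K, x) = -4/3 (R(K, x) = -28*1/21 = -4/3)
f(A, o) = A*o
k(-17, 8) + ((R(33, 11) + f(2, -6)) - 1571) = (-17)² + ((-4/3 + 2*(-6)) - 1571) = 289 + ((-4/3 - 12) - 1571) = 289 + (-40/3 - 1571) = 289 - 4753/3 = -3886/3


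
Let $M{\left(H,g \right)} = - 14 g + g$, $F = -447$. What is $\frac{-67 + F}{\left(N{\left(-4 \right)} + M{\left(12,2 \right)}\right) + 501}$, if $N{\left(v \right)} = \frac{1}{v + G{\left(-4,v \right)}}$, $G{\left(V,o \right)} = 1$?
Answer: $- \frac{771}{712} \approx -1.0829$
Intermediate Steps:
$M{\left(H,g \right)} = - 13 g$
$N{\left(v \right)} = \frac{1}{1 + v}$ ($N{\left(v \right)} = \frac{1}{v + 1} = \frac{1}{1 + v}$)
$\frac{-67 + F}{\left(N{\left(-4 \right)} + M{\left(12,2 \right)}\right) + 501} = \frac{-67 - 447}{\left(\frac{1}{1 - 4} - 26\right) + 501} = - \frac{514}{\left(\frac{1}{-3} - 26\right) + 501} = - \frac{514}{\left(- \frac{1}{3} - 26\right) + 501} = - \frac{514}{- \frac{79}{3} + 501} = - \frac{514}{\frac{1424}{3}} = \left(-514\right) \frac{3}{1424} = - \frac{771}{712}$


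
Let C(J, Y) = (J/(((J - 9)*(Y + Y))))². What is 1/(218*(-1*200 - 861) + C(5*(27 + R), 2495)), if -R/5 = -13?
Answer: -50647052401/11714561926244382 ≈ -4.3234e-6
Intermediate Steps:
R = 65 (R = -5*(-13) = 65)
C(J, Y) = J²/(4*Y²*(-9 + J)²) (C(J, Y) = (J/(((-9 + J)*(2*Y))))² = (J/((2*Y*(-9 + J))))² = (J*(1/(2*Y*(-9 + J))))² = (J/(2*Y*(-9 + J)))² = J²/(4*Y²*(-9 + J)²))
1/(218*(-1*200 - 861) + C(5*(27 + R), 2495)) = 1/(218*(-1*200 - 861) + (¼)*(5*(27 + 65))²/(2495²*(-9 + 5*(27 + 65))²)) = 1/(218*(-200 - 861) + (¼)*(5*92)²*(1/6225025)/(-9 + 5*92)²) = 1/(218*(-1061) + (¼)*460²*(1/6225025)/(-9 + 460)²) = 1/(-231298 + (¼)*211600*(1/6225025)/451²) = 1/(-231298 + (¼)*211600*(1/6225025)*(1/203401)) = 1/(-231298 + 2116/50647052401) = 1/(-11714561926244382/50647052401) = -50647052401/11714561926244382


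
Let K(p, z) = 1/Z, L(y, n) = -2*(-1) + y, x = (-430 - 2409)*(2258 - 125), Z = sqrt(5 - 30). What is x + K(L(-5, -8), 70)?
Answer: -6055587 - I/5 ≈ -6.0556e+6 - 0.2*I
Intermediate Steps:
Z = 5*I (Z = sqrt(-25) = 5*I ≈ 5.0*I)
x = -6055587 (x = -2839*2133 = -6055587)
L(y, n) = 2 + y
K(p, z) = -I/5 (K(p, z) = 1/(5*I) = 1*(-I/5) = -I/5)
x + K(L(-5, -8), 70) = -6055587 - I/5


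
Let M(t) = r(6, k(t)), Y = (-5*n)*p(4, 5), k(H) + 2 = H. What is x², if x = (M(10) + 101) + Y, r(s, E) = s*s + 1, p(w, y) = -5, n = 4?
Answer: 56644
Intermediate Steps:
k(H) = -2 + H
Y = 100 (Y = -5*4*(-5) = -20*(-5) = 100)
r(s, E) = 1 + s² (r(s, E) = s² + 1 = 1 + s²)
M(t) = 37 (M(t) = 1 + 6² = 1 + 36 = 37)
x = 238 (x = (37 + 101) + 100 = 138 + 100 = 238)
x² = 238² = 56644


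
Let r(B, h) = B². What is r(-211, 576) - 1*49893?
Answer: -5372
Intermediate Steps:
r(-211, 576) - 1*49893 = (-211)² - 1*49893 = 44521 - 49893 = -5372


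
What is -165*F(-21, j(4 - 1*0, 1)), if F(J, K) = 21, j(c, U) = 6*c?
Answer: -3465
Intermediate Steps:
-165*F(-21, j(4 - 1*0, 1)) = -165*21 = -3465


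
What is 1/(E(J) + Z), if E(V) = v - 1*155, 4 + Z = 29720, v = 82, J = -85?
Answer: 1/29643 ≈ 3.3735e-5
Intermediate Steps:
Z = 29716 (Z = -4 + 29720 = 29716)
E(V) = -73 (E(V) = 82 - 1*155 = 82 - 155 = -73)
1/(E(J) + Z) = 1/(-73 + 29716) = 1/29643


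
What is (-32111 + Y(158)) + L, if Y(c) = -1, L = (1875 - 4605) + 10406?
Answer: -24436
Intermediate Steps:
L = 7676 (L = -2730 + 10406 = 7676)
(-32111 + Y(158)) + L = (-32111 - 1) + 7676 = -32112 + 7676 = -24436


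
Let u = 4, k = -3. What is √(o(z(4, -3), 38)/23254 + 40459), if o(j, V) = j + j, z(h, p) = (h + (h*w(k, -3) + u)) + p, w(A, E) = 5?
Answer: √5469536342886/11627 ≈ 201.14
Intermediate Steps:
z(h, p) = 4 + p + 6*h (z(h, p) = (h + (h*5 + 4)) + p = (h + (5*h + 4)) + p = (h + (4 + 5*h)) + p = (4 + 6*h) + p = 4 + p + 6*h)
o(j, V) = 2*j
√(o(z(4, -3), 38)/23254 + 40459) = √((2*(4 - 3 + 6*4))/23254 + 40459) = √((2*(4 - 3 + 24))*(1/23254) + 40459) = √((2*25)*(1/23254) + 40459) = √(50*(1/23254) + 40459) = √(25/11627 + 40459) = √(470416818/11627) = √5469536342886/11627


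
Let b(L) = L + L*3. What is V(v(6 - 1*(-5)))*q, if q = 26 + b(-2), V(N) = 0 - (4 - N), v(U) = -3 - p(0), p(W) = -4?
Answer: -54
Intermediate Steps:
b(L) = 4*L (b(L) = L + 3*L = 4*L)
v(U) = 1 (v(U) = -3 - 1*(-4) = -3 + 4 = 1)
V(N) = -4 + N (V(N) = 0 + (-4 + N) = -4 + N)
q = 18 (q = 26 + 4*(-2) = 26 - 8 = 18)
V(v(6 - 1*(-5)))*q = (-4 + 1)*18 = -3*18 = -54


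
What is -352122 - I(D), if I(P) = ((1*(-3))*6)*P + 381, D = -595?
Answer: -363213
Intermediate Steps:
I(P) = 381 - 18*P (I(P) = (-3*6)*P + 381 = -18*P + 381 = 381 - 18*P)
-352122 - I(D) = -352122 - (381 - 18*(-595)) = -352122 - (381 + 10710) = -352122 - 1*11091 = -352122 - 11091 = -363213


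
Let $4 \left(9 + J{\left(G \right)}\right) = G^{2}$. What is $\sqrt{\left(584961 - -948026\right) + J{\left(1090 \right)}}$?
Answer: $7 \sqrt{37347} \approx 1352.8$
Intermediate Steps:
$J{\left(G \right)} = -9 + \frac{G^{2}}{4}$
$\sqrt{\left(584961 - -948026\right) + J{\left(1090 \right)}} = \sqrt{\left(584961 - -948026\right) - \left(9 - \frac{1090^{2}}{4}\right)} = \sqrt{\left(584961 + 948026\right) + \left(-9 + \frac{1}{4} \cdot 1188100\right)} = \sqrt{1532987 + \left(-9 + 297025\right)} = \sqrt{1532987 + 297016} = \sqrt{1830003} = 7 \sqrt{37347}$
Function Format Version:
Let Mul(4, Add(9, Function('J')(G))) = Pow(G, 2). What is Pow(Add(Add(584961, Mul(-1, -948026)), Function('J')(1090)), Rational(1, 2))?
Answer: Mul(7, Pow(37347, Rational(1, 2))) ≈ 1352.8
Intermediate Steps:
Function('J')(G) = Add(-9, Mul(Rational(1, 4), Pow(G, 2)))
Pow(Add(Add(584961, Mul(-1, -948026)), Function('J')(1090)), Rational(1, 2)) = Pow(Add(Add(584961, Mul(-1, -948026)), Add(-9, Mul(Rational(1, 4), Pow(1090, 2)))), Rational(1, 2)) = Pow(Add(Add(584961, 948026), Add(-9, Mul(Rational(1, 4), 1188100))), Rational(1, 2)) = Pow(Add(1532987, Add(-9, 297025)), Rational(1, 2)) = Pow(Add(1532987, 297016), Rational(1, 2)) = Pow(1830003, Rational(1, 2)) = Mul(7, Pow(37347, Rational(1, 2)))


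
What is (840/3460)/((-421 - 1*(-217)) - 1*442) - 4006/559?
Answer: -223863013/31236361 ≈ -7.1667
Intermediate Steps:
(840/3460)/((-421 - 1*(-217)) - 1*442) - 4006/559 = (840*(1/3460))/((-421 + 217) - 442) - 4006*1/559 = 42/(173*(-204 - 442)) - 4006/559 = (42/173)/(-646) - 4006/559 = (42/173)*(-1/646) - 4006/559 = -21/55879 - 4006/559 = -223863013/31236361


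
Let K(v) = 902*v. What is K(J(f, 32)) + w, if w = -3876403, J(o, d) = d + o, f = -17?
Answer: -3862873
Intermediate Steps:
K(J(f, 32)) + w = 902*(32 - 17) - 3876403 = 902*15 - 3876403 = 13530 - 3876403 = -3862873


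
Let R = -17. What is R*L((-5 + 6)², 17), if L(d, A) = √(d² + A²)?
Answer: -17*√290 ≈ -289.50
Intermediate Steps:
L(d, A) = √(A² + d²)
R*L((-5 + 6)², 17) = -17*√(17² + ((-5 + 6)²)²) = -17*√(289 + (1²)²) = -17*√(289 + 1²) = -17*√(289 + 1) = -17*√290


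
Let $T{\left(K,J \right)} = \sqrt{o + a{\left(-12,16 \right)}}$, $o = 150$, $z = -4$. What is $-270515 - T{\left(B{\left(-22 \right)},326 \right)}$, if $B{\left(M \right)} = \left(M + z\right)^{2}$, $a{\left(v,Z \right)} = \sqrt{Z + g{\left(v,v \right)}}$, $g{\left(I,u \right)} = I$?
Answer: $-270515 - 2 \sqrt{38} \approx -2.7053 \cdot 10^{5}$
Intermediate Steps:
$a{\left(v,Z \right)} = \sqrt{Z + v}$
$B{\left(M \right)} = \left(-4 + M\right)^{2}$ ($B{\left(M \right)} = \left(M - 4\right)^{2} = \left(-4 + M\right)^{2}$)
$T{\left(K,J \right)} = 2 \sqrt{38}$ ($T{\left(K,J \right)} = \sqrt{150 + \sqrt{16 - 12}} = \sqrt{150 + \sqrt{4}} = \sqrt{150 + 2} = \sqrt{152} = 2 \sqrt{38}$)
$-270515 - T{\left(B{\left(-22 \right)},326 \right)} = -270515 - 2 \sqrt{38}$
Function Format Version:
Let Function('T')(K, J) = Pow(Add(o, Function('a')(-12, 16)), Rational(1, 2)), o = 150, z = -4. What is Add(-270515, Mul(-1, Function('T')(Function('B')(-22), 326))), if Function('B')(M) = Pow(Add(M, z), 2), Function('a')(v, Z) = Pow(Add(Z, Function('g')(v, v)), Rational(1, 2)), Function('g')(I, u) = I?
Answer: Add(-270515, Mul(-2, Pow(38, Rational(1, 2)))) ≈ -2.7053e+5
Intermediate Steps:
Function('a')(v, Z) = Pow(Add(Z, v), Rational(1, 2))
Function('B')(M) = Pow(Add(-4, M), 2) (Function('B')(M) = Pow(Add(M, -4), 2) = Pow(Add(-4, M), 2))
Function('T')(K, J) = Mul(2, Pow(38, Rational(1, 2))) (Function('T')(K, J) = Pow(Add(150, Pow(Add(16, -12), Rational(1, 2))), Rational(1, 2)) = Pow(Add(150, Pow(4, Rational(1, 2))), Rational(1, 2)) = Pow(Add(150, 2), Rational(1, 2)) = Pow(152, Rational(1, 2)) = Mul(2, Pow(38, Rational(1, 2))))
Add(-270515, Mul(-1, Function('T')(Function('B')(-22), 326))) = Add(-270515, Mul(-1, Mul(2, Pow(38, Rational(1, 2))))) = Add(-270515, Mul(-2, Pow(38, Rational(1, 2))))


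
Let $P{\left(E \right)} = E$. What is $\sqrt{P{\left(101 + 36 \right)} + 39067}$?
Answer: $198$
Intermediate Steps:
$\sqrt{P{\left(101 + 36 \right)} + 39067} = \sqrt{\left(101 + 36\right) + 39067} = \sqrt{137 + 39067} = \sqrt{39204} = 198$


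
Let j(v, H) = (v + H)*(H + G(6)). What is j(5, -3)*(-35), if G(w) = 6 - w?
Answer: 210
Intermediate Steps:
j(v, H) = H*(H + v) (j(v, H) = (v + H)*(H + (6 - 1*6)) = (H + v)*(H + (6 - 6)) = (H + v)*(H + 0) = (H + v)*H = H*(H + v))
j(5, -3)*(-35) = -3*(-3 + 5)*(-35) = -3*2*(-35) = -6*(-35) = 210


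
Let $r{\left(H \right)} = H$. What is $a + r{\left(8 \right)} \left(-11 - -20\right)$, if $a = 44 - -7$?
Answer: $123$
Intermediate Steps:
$a = 51$ ($a = 44 + 7 = 51$)
$a + r{\left(8 \right)} \left(-11 - -20\right) = 51 + 8 \left(-11 - -20\right) = 51 + 8 \left(-11 + 20\right) = 51 + 8 \cdot 9 = 51 + 72 = 123$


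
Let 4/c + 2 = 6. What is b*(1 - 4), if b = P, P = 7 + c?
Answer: -24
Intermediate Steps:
c = 1 (c = 4/(-2 + 6) = 4/4 = 4*(¼) = 1)
P = 8 (P = 7 + 1 = 8)
b = 8
b*(1 - 4) = 8*(1 - 4) = 8*(-3) = -24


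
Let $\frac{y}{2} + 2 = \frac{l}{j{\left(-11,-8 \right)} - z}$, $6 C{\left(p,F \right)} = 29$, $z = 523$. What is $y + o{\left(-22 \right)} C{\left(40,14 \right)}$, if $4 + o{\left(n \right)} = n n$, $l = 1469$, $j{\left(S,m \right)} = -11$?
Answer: $\frac{616903}{267} \approx 2310.5$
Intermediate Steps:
$C{\left(p,F \right)} = \frac{29}{6}$ ($C{\left(p,F \right)} = \frac{1}{6} \cdot 29 = \frac{29}{6}$)
$o{\left(n \right)} = -4 + n^{2}$ ($o{\left(n \right)} = -4 + n n = -4 + n^{2}$)
$y = - \frac{2537}{267}$ ($y = -4 + 2 \frac{1469}{-11 - 523} = -4 + 2 \frac{1469}{-534} = -4 + 2 \cdot 1469 \left(- \frac{1}{534}\right) = -4 + 2 \left(- \frac{1469}{534}\right) = -4 - \frac{1469}{267} = - \frac{2537}{267} \approx -9.5019$)
$y + o{\left(-22 \right)} C{\left(40,14 \right)} = - \frac{2537}{267} + \left(-4 + \left(-22\right)^{2}\right) \frac{29}{6} = - \frac{2537}{267} + \left(-4 + 484\right) \frac{29}{6} = - \frac{2537}{267} + 480 \cdot \frac{29}{6} = - \frac{2537}{267} + 2320 = \frac{616903}{267}$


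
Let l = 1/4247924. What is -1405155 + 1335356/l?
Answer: 5672489395789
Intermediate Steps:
l = 1/4247924 ≈ 2.3541e-7
-1405155 + 1335356/l = -1405155 + 1335356/(1/4247924) = -1405155 + 1335356*4247924 = -1405155 + 5672490800944 = 5672489395789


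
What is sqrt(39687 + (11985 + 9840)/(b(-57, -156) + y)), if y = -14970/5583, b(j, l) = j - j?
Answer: sqrt(31421392278)/998 ≈ 177.62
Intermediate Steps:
b(j, l) = 0
y = -4990/1861 (y = -14970*1/5583 = -4990/1861 ≈ -2.6814)
sqrt(39687 + (11985 + 9840)/(b(-57, -156) + y)) = sqrt(39687 + (11985 + 9840)/(0 - 4990/1861)) = sqrt(39687 + 21825/(-4990/1861)) = sqrt(39687 + 21825*(-1861/4990)) = sqrt(39687 - 8123265/998) = sqrt(31484361/998) = sqrt(31421392278)/998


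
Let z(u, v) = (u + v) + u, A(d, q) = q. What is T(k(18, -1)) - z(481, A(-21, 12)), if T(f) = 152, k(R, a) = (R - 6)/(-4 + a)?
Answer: -822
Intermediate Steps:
z(u, v) = v + 2*u
k(R, a) = (-6 + R)/(-4 + a)
T(k(18, -1)) - z(481, A(-21, 12)) = 152 - (12 + 2*481) = 152 - (12 + 962) = 152 - 1*974 = 152 - 974 = -822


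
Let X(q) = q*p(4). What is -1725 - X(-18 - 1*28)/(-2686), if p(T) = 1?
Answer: -2316698/1343 ≈ -1725.0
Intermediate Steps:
X(q) = q (X(q) = q*1 = q)
-1725 - X(-18 - 1*28)/(-2686) = -1725 - (-18 - 1*28)/(-2686) = -1725 - (-18 - 28)*(-1)/2686 = -1725 - (-46)*(-1)/2686 = -1725 - 1*23/1343 = -1725 - 23/1343 = -2316698/1343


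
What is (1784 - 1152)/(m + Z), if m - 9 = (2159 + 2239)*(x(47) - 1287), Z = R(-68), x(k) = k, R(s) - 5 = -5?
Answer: -632/5453511 ≈ -0.00011589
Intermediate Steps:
R(s) = 0 (R(s) = 5 - 5 = 0)
Z = 0
m = -5453511 (m = 9 + (2159 + 2239)*(47 - 1287) = 9 + 4398*(-1240) = 9 - 5453520 = -5453511)
(1784 - 1152)/(m + Z) = (1784 - 1152)/(-5453511 + 0) = 632/(-5453511) = 632*(-1/5453511) = -632/5453511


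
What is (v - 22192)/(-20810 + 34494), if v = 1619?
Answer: -20573/13684 ≈ -1.5034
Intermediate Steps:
(v - 22192)/(-20810 + 34494) = (1619 - 22192)/(-20810 + 34494) = -20573/13684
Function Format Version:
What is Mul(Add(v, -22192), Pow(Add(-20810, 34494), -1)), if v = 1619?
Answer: Rational(-20573, 13684) ≈ -1.5034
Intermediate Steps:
Mul(Add(v, -22192), Pow(Add(-20810, 34494), -1)) = Mul(Add(1619, -22192), Pow(Add(-20810, 34494), -1)) = Mul(-20573, Pow(13684, -1)) = Mul(-20573, Rational(1, 13684)) = Rational(-20573, 13684)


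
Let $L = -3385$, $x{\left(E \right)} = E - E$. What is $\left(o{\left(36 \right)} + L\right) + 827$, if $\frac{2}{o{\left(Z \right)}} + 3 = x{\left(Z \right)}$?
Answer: $- \frac{7676}{3} \approx -2558.7$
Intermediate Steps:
$x{\left(E \right)} = 0$
$o{\left(Z \right)} = - \frac{2}{3}$ ($o{\left(Z \right)} = \frac{2}{-3 + 0} = \frac{2}{-3} = 2 \left(- \frac{1}{3}\right) = - \frac{2}{3}$)
$\left(o{\left(36 \right)} + L\right) + 827 = \left(- \frac{2}{3} - 3385\right) + 827 = - \frac{10157}{3} + 827 = - \frac{7676}{3}$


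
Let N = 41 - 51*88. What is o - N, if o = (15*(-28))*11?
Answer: -173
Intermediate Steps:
N = -4447 (N = 41 - 4488 = -4447)
o = -4620 (o = -420*11 = -4620)
o - N = -4620 - 1*(-4447) = -4620 + 4447 = -173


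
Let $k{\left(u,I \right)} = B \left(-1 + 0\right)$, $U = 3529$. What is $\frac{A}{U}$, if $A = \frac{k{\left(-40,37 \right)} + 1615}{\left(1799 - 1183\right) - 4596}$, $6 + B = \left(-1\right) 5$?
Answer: $- \frac{813}{7022710} \approx -0.00011577$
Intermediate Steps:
$B = -11$ ($B = -6 - 5 = -11$)
$k{\left(u,I \right)} = 11$ ($k{\left(u,I \right)} = - 11 \left(-1 + 0\right) = \left(-11\right) \left(-1\right) = 11$)
$A = - \frac{813}{1990}$ ($A = \frac{11 + 1615}{\left(1799 - 1183\right) - 4596} = \frac{1626}{\left(1799 - 1183\right) - 4596} = \frac{1626}{616 - 4596} = \frac{1626}{-3980} = 1626 \left(- \frac{1}{3980}\right) = - \frac{813}{1990} \approx -0.40854$)
$\frac{A}{U} = - \frac{813}{1990 \cdot 3529} = \left(- \frac{813}{1990}\right) \frac{1}{3529} = - \frac{813}{7022710}$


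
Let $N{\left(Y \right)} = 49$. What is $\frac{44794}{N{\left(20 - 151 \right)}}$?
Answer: $\frac{44794}{49} \approx 914.16$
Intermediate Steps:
$\frac{44794}{N{\left(20 - 151 \right)}} = \frac{44794}{49}$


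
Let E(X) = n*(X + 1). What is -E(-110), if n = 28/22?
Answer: 1526/11 ≈ 138.73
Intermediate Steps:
n = 14/11 (n = 28*(1/22) = 14/11 ≈ 1.2727)
E(X) = 14/11 + 14*X/11 (E(X) = 14*(X + 1)/11 = 14*(1 + X)/11 = 14/11 + 14*X/11)
-E(-110) = -(14/11 + (14/11)*(-110)) = -(14/11 - 140) = -1*(-1526/11) = 1526/11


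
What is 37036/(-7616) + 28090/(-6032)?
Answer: -6833353/717808 ≈ -9.5197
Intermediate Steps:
37036/(-7616) + 28090/(-6032) = 37036*(-1/7616) + 28090*(-1/6032) = -9259/1904 - 14045/3016 = -6833353/717808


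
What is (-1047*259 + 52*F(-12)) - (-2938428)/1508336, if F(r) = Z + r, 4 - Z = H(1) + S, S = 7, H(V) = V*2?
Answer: -3309277651/12164 ≈ -2.7206e+5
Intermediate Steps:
H(V) = 2*V
Z = -5 (Z = 4 - (2*1 + 7) = 4 - (2 + 7) = 4 - 1*9 = 4 - 9 = -5)
F(r) = -5 + r
(-1047*259 + 52*F(-12)) - (-2938428)/1508336 = (-1047*259 + 52*(-5 - 12)) - (-2938428)/1508336 = (-271173 + 52*(-17)) - (-2938428)/1508336 = (-271173 - 884) - 1*(-23697/12164) = -272057 + 23697/12164 = -3309277651/12164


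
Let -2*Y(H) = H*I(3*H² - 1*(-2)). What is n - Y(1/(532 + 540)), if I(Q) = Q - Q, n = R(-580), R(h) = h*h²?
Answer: -195112000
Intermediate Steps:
R(h) = h³
n = -195112000 (n = (-580)³ = -195112000)
I(Q) = 0
Y(H) = 0 (Y(H) = -H*0/2 = -½*0 = 0)
n - Y(1/(532 + 540)) = -195112000 - 1*0 = -195112000 + 0 = -195112000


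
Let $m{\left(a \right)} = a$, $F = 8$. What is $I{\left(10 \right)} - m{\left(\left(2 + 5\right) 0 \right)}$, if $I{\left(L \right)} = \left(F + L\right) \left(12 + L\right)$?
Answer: $396$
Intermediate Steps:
$I{\left(L \right)} = \left(8 + L\right) \left(12 + L\right)$
$I{\left(10 \right)} - m{\left(\left(2 + 5\right) 0 \right)} = \left(96 + 10^{2} + 20 \cdot 10\right) - \left(2 + 5\right) 0 = \left(96 + 100 + 200\right) - 7 \cdot 0 = 396 - 0 = 396 + 0 = 396$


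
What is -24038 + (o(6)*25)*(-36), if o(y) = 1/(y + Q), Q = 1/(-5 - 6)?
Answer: -314474/13 ≈ -24190.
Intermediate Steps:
Q = -1/11 (Q = 1/(-11) = -1/11 ≈ -0.090909)
o(y) = 1/(-1/11 + y) (o(y) = 1/(y - 1/11) = 1/(-1/11 + y))
-24038 + (o(6)*25)*(-36) = -24038 + ((11/(-1 + 11*6))*25)*(-36) = -24038 + ((11/(-1 + 66))*25)*(-36) = -24038 + ((11/65)*25)*(-36) = -24038 + (55/13)*(-36) = -24038 - 1980/13 = -314474/13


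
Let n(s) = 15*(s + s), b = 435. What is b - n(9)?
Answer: 165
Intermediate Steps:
n(s) = 30*s (n(s) = 15*(2*s) = 30*s)
b - n(9) = 435 - 30*9 = 435 - 1*270 = 435 - 270 = 165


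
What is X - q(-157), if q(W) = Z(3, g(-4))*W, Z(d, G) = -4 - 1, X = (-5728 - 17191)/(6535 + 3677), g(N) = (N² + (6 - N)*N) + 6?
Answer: -8039339/10212 ≈ -787.24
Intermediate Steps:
g(N) = 6 + N² + N*(6 - N) (g(N) = (N² + N*(6 - N)) + 6 = 6 + N² + N*(6 - N))
X = -22919/10212 ≈ -2.2443
Z(d, G) = -5
q(W) = -5*W
X - q(-157) = -22919/10212 - (-5)*(-157) = -22919/10212 - 1*785 = -22919/10212 - 785 = -8039339/10212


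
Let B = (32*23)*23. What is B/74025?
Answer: 16928/74025 ≈ 0.22868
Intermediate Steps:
B = 16928 (B = 736*23 = 16928)
B/74025 = 16928/74025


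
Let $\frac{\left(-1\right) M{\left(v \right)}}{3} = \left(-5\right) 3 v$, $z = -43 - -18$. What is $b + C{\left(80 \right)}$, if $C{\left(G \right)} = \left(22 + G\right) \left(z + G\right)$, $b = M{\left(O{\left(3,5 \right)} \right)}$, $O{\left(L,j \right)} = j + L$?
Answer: $5970$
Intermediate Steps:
$z = -25$ ($z = -43 + 18 = -25$)
$O{\left(L,j \right)} = L + j$
$M{\left(v \right)} = 45 v$ ($M{\left(v \right)} = - 3 \left(-5\right) 3 v = - 3 \left(- 15 v\right) = 45 v$)
$b = 360$ ($b = 45 \left(3 + 5\right) = 45 \cdot 8 = 360$)
$C{\left(G \right)} = \left(-25 + G\right) \left(22 + G\right)$ ($C{\left(G \right)} = \left(22 + G\right) \left(-25 + G\right) = \left(-25 + G\right) \left(22 + G\right)$)
$b + C{\left(80 \right)} = 360 - \left(790 - 6400\right) = 360 - -5610 = 360 + 5610 = 5970$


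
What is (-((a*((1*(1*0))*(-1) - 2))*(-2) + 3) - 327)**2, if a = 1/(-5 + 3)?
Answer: 107584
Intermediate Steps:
a = -1/2 (a = 1/(-2) = -1/2 ≈ -0.50000)
(-((a*((1*(1*0))*(-1) - 2))*(-2) + 3) - 327)**2 = (-(-((1*(1*0))*(-1) - 2)/2*(-2) + 3) - 327)**2 = (-(-((1*0)*(-1) - 2)/2*(-2) + 3) - 327)**2 = (-(-(0*(-1) - 2)/2*(-2) + 3) - 327)**2 = (-(-(0 - 2)/2*(-2) + 3) - 327)**2 = (-(-1/2*(-2)*(-2) + 3) - 327)**2 = (-(1*(-2) + 3) - 327)**2 = (-(-2 + 3) - 327)**2 = (-1*1 - 327)**2 = (-1 - 327)**2 = (-328)**2 = 107584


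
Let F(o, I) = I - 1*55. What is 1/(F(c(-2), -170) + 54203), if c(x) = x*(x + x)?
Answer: 1/53978 ≈ 1.8526e-5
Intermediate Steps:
c(x) = 2*x**2 (c(x) = x*(2*x) = 2*x**2)
F(o, I) = -55 + I (F(o, I) = I - 55 = -55 + I)
1/(F(c(-2), -170) + 54203) = 1/((-55 - 170) + 54203) = 1/(-225 + 54203) = 1/53978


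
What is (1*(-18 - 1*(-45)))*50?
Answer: 1350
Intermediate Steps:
(1*(-18 - 1*(-45)))*50 = (1*(-18 + 45))*50 = (1*27)*50 = 27*50 = 1350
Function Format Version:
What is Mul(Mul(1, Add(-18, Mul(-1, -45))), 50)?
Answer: 1350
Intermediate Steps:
Mul(Mul(1, Add(-18, Mul(-1, -45))), 50) = Mul(Mul(1, Add(-18, 45)), 50) = Mul(Mul(1, 27), 50) = Mul(27, 50) = 1350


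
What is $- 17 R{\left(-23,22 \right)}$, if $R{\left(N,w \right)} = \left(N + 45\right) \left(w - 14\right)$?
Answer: $-2992$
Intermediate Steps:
$R{\left(N,w \right)} = \left(-14 + w\right) \left(45 + N\right)$ ($R{\left(N,w \right)} = \left(45 + N\right) \left(-14 + w\right) = \left(-14 + w\right) \left(45 + N\right)$)
$- 17 R{\left(-23,22 \right)} = - 17 \left(-630 - -322 + 45 \cdot 22 - 506\right) = - 17 \left(-630 + 322 + 990 - 506\right) = \left(-17\right) 176 = -2992$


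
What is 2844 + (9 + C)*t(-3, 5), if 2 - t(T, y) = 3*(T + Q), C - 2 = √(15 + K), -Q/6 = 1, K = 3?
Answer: 3163 + 87*√2 ≈ 3286.0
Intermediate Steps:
Q = -6 (Q = -6*1 = -6)
C = 2 + 3*√2 (C = 2 + √(15 + 3) = 2 + √18 = 2 + 3*√2 ≈ 6.2426)
t(T, y) = 20 - 3*T (t(T, y) = 2 - 3*(T - 6) = 2 - 3*(-6 + T) = 2 - (-18 + 3*T) = 2 + (18 - 3*T) = 20 - 3*T)
2844 + (9 + C)*t(-3, 5) = 2844 + (9 + (2 + 3*√2))*(20 - 3*(-3)) = 2844 + (11 + 3*√2)*(20 + 9) = 2844 + (11 + 3*√2)*29 = 2844 + (319 + 87*√2) = 3163 + 87*√2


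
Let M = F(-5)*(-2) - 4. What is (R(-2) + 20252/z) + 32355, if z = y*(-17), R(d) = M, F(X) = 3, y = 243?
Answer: 133596943/4131 ≈ 32340.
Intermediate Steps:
M = -10 (M = 3*(-2) - 4 = -6 - 4 = -10)
R(d) = -10
z = -4131 (z = 243*(-17) = -4131)
(R(-2) + 20252/z) + 32355 = (-10 + 20252/(-4131)) + 32355 = (-10 + 20252*(-1/4131)) + 32355 = (-10 - 20252/4131) + 32355 = -61562/4131 + 32355 = 133596943/4131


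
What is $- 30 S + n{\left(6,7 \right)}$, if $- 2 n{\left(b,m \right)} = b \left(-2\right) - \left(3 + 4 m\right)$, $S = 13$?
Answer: $- \frac{737}{2} \approx -368.5$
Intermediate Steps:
$n{\left(b,m \right)} = \frac{3}{2} + b + 2 m$ ($n{\left(b,m \right)} = - \frac{b \left(-2\right) - \left(3 + 4 m\right)}{2} = - \frac{- 2 b - \left(3 + 4 m\right)}{2} = - \frac{-3 - 4 m - 2 b}{2} = \frac{3}{2} + b + 2 m$)
$- 30 S + n{\left(6,7 \right)} = \left(-30\right) 13 + \left(\frac{3}{2} + 6 + 2 \cdot 7\right) = -390 + \left(\frac{3}{2} + 6 + 14\right) = -390 + \frac{43}{2} = - \frac{737}{2}$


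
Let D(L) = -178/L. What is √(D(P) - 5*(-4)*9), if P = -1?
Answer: √358 ≈ 18.921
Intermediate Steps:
√(D(P) - 5*(-4)*9) = √(-178/(-1) - 5*(-4)*9) = √(-178*(-1) + 20*9) = √(178 + 180) = √358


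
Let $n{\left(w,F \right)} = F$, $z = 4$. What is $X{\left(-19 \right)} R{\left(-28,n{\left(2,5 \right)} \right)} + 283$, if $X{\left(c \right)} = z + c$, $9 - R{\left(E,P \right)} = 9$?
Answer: $283$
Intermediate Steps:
$R{\left(E,P \right)} = 0$ ($R{\left(E,P \right)} = 9 - 9 = 0$)
$X{\left(c \right)} = 4 + c$
$X{\left(-19 \right)} R{\left(-28,n{\left(2,5 \right)} \right)} + 283 = \left(4 - 19\right) 0 + 283 = \left(-15\right) 0 + 283 = 0 + 283 = 283$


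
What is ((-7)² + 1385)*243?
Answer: 348462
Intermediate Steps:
((-7)² + 1385)*243 = (49 + 1385)*243 = 1434*243 = 348462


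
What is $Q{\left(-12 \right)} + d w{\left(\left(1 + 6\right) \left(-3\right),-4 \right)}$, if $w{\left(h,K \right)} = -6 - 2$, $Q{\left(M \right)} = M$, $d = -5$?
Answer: $28$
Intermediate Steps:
$w{\left(h,K \right)} = -8$
$Q{\left(-12 \right)} + d w{\left(\left(1 + 6\right) \left(-3\right),-4 \right)} = -12 - -40 = -12 + 40 = 28$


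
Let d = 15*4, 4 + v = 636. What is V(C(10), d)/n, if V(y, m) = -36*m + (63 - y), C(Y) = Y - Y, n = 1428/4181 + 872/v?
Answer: -692637003/568541 ≈ -1218.3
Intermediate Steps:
v = 632 (v = -4 + 636 = 632)
d = 60
n = 568541/330299 (n = 1428/4181 + 872/632 = 1428*(1/4181) + 872*(1/632) = 1428/4181 + 109/79 = 568541/330299 ≈ 1.7213)
C(Y) = 0
V(y, m) = 63 - y - 36*m
V(C(10), d)/n = (63 - 1*0 - 36*60)/(568541/330299) = (63 + 0 - 2160)*(330299/568541) = -2097*330299/568541 = -692637003/568541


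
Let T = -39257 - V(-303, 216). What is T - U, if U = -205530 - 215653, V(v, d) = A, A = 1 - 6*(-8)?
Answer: 381877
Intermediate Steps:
A = 49 (A = 1 + 48 = 49)
V(v, d) = 49
U = -421183
T = -39306 (T = -39257 - 1*49 = -39257 - 49 = -39306)
T - U = -39306 - 1*(-421183) = -39306 + 421183 = 381877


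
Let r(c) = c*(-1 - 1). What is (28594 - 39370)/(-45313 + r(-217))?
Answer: 10776/44879 ≈ 0.24011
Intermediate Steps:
r(c) = -2*c (r(c) = c*(-2) = -2*c)
(28594 - 39370)/(-45313 + r(-217)) = (28594 - 39370)/(-45313 - 2*(-217)) = -10776/(-45313 + 434) = -10776/(-44879) = -10776*(-1/44879) = 10776/44879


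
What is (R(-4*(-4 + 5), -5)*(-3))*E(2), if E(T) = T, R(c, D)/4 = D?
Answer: 120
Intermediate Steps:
R(c, D) = 4*D
(R(-4*(-4 + 5), -5)*(-3))*E(2) = ((4*(-5))*(-3))*2 = -20*(-3)*2 = 60*2 = 120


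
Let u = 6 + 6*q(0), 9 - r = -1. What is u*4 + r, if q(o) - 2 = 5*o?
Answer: 82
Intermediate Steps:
r = 10 (r = 9 - 1*(-1) = 9 + 1 = 10)
q(o) = 2 + 5*o
u = 18 (u = 6 + 6*(2 + 5*0) = 6 + 6*(2 + 0) = 6 + 6*2 = 6 + 12 = 18)
u*4 + r = 18*4 + 10 = 72 + 10 = 82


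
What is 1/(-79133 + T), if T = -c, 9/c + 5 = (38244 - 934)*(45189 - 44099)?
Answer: -4518655/357574726116 ≈ -1.2637e-5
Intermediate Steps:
c = 1/4518655 (c = 9/(-5 + (38244 - 934)*(45189 - 44099)) = 9/(-5 + 37310*1090) = 9/(-5 + 40667900) = 9/40667895 = 9*(1/40667895) = 1/4518655 ≈ 2.2130e-7)
T = -1/4518655 (T = -1*1/4518655 = -1/4518655 ≈ -2.2130e-7)
1/(-79133 + T) = 1/(-79133 - 1/4518655) = 1/(-357574726116/4518655) = -4518655/357574726116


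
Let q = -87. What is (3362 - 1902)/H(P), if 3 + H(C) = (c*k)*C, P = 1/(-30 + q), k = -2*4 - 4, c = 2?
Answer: -56940/109 ≈ -522.39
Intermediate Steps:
k = -12 (k = -8 - 4 = -12)
P = -1/117 (P = 1/(-30 - 87) = 1/(-117) = -1/117 ≈ -0.0085470)
H(C) = -3 - 24*C (H(C) = -3 + (2*(-12))*C = -3 - 24*C)
(3362 - 1902)/H(P) = (3362 - 1902)/(-3 - 24*(-1/117)) = 1460/(-3 + 8/39) = 1460/(-109/39) = 1460*(-39/109) = -56940/109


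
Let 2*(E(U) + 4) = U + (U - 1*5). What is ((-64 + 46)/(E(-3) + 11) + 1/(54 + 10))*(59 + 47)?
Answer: -40651/32 ≈ -1270.3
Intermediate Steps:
E(U) = -13/2 + U (E(U) = -4 + (U + (U - 1*5))/2 = -4 + (U + (U - 5))/2 = -4 + (U + (-5 + U))/2 = -4 + (-5 + 2*U)/2 = -4 + (-5/2 + U) = -13/2 + U)
((-64 + 46)/(E(-3) + 11) + 1/(54 + 10))*(59 + 47) = ((-64 + 46)/((-13/2 - 3) + 11) + 1/(54 + 10))*(59 + 47) = (-18/(-19/2 + 11) + 1/64)*106 = (-18/3/2 + 1/64)*106 = (-18*2/3 + 1/64)*106 = (-12 + 1/64)*106 = -767/64*106 = -40651/32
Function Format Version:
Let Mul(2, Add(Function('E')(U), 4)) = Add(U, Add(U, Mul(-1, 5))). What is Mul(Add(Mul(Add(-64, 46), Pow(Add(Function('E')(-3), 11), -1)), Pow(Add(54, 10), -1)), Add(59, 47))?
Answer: Rational(-40651, 32) ≈ -1270.3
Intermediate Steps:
Function('E')(U) = Add(Rational(-13, 2), U) (Function('E')(U) = Add(-4, Mul(Rational(1, 2), Add(U, Add(U, Mul(-1, 5))))) = Add(-4, Mul(Rational(1, 2), Add(U, Add(U, -5)))) = Add(-4, Mul(Rational(1, 2), Add(U, Add(-5, U)))) = Add(-4, Mul(Rational(1, 2), Add(-5, Mul(2, U)))) = Add(-4, Add(Rational(-5, 2), U)) = Add(Rational(-13, 2), U))
Mul(Add(Mul(Add(-64, 46), Pow(Add(Function('E')(-3), 11), -1)), Pow(Add(54, 10), -1)), Add(59, 47)) = Mul(Add(Mul(Add(-64, 46), Pow(Add(Add(Rational(-13, 2), -3), 11), -1)), Pow(Add(54, 10), -1)), Add(59, 47)) = Mul(Add(Mul(-18, Pow(Add(Rational(-19, 2), 11), -1)), Pow(64, -1)), 106) = Mul(Add(Mul(-18, Pow(Rational(3, 2), -1)), Rational(1, 64)), 106) = Mul(Add(Mul(-18, Rational(2, 3)), Rational(1, 64)), 106) = Mul(Add(-12, Rational(1, 64)), 106) = Mul(Rational(-767, 64), 106) = Rational(-40651, 32)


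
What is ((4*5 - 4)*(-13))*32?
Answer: -6656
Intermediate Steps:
((4*5 - 4)*(-13))*32 = ((20 - 4)*(-13))*32 = (16*(-13))*32 = -208*32 = -6656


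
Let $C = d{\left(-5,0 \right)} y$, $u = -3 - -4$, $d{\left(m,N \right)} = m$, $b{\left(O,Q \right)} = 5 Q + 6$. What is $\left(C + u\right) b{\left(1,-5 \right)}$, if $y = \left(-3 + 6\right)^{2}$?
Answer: $836$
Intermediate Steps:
$b{\left(O,Q \right)} = 6 + 5 Q$
$u = 1$ ($u = -3 + 4 = 1$)
$y = 9$ ($y = 3^{2} = 9$)
$C = -45$ ($C = \left(-5\right) 9 = -45$)
$\left(C + u\right) b{\left(1,-5 \right)} = \left(-45 + 1\right) \left(6 + 5 \left(-5\right)\right) = - 44 \left(6 - 25\right) = \left(-44\right) \left(-19\right) = 836$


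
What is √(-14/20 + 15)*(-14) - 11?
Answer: -11 - 7*√1430/5 ≈ -63.941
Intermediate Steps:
√(-14/20 + 15)*(-14) - 11 = √(-14*1/20 + 15)*(-14) - 11 = √(-7/10 + 15)*(-14) - 11 = √(143/10)*(-14) - 11 = (√1430/10)*(-14) - 11 = -7*√1430/5 - 11 = -11 - 7*√1430/5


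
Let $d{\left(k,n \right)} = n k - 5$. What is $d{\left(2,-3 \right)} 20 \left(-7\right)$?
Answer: $1540$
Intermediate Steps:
$d{\left(k,n \right)} = -5 + k n$ ($d{\left(k,n \right)} = k n - 5 = -5 + k n$)
$d{\left(2,-3 \right)} 20 \left(-7\right) = \left(-5 + 2 \left(-3\right)\right) 20 \left(-7\right) = \left(-5 - 6\right) 20 \left(-7\right) = \left(-11\right) 20 \left(-7\right) = \left(-220\right) \left(-7\right) = 1540$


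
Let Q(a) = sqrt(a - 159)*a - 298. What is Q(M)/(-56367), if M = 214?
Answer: 298/56367 - 214*sqrt(55)/56367 ≈ -0.022869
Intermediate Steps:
Q(a) = -298 + a*sqrt(-159 + a) (Q(a) = sqrt(-159 + a)*a - 298 = a*sqrt(-159 + a) - 298 = -298 + a*sqrt(-159 + a))
Q(M)/(-56367) = (-298 + 214*sqrt(-159 + 214))/(-56367) = (-298 + 214*sqrt(55))*(-1/56367) = 298/56367 - 214*sqrt(55)/56367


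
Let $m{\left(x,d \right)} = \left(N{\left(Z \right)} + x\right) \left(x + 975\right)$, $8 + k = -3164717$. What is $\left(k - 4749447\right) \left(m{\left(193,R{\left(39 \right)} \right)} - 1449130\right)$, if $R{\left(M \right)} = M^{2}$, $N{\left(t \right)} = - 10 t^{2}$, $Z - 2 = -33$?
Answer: $98517085091992$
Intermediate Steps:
$k = -3164725$ ($k = -8 - 3164717 = -3164725$)
$Z = -31$ ($Z = 2 - 33 = -31$)
$m{\left(x,d \right)} = \left(-9610 + x\right) \left(975 + x\right)$ ($m{\left(x,d \right)} = \left(- 10 \left(-31\right)^{2} + x\right) \left(x + 975\right) = \left(\left(-10\right) 961 + x\right) \left(975 + x\right) = \left(-9610 + x\right) \left(975 + x\right)$)
$\left(k - 4749447\right) \left(m{\left(193,R{\left(39 \right)} \right)} - 1449130\right) = \left(-3164725 - 4749447\right) \left(\left(-9369750 + 193^{2} - 1666555\right) - 1449130\right) = - 7914172 \left(\left(-9369750 + 37249 - 1666555\right) - 1449130\right) = - 7914172 \left(-10999056 - 1449130\right) = \left(-7914172\right) \left(-12448186\right) = 98517085091992$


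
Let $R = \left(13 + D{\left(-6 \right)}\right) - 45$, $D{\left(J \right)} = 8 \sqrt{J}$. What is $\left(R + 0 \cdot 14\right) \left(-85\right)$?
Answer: $2720 - 680 i \sqrt{6} \approx 2720.0 - 1665.7 i$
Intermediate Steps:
$R = -32 + 8 i \sqrt{6}$ ($R = \left(13 + 8 \sqrt{-6}\right) - 45 = \left(13 + 8 i \sqrt{6}\right) - 45 = -32 + 8 i \sqrt{6} \approx -32.0 + 19.596 i$)
$\left(R + 0 \cdot 14\right) \left(-85\right) = \left(\left(-32 + 8 i \sqrt{6}\right) + 0 \cdot 14\right) \left(-85\right) = \left(\left(-32 + 8 i \sqrt{6}\right) + 0\right) \left(-85\right) = \left(-32 + 8 i \sqrt{6}\right) \left(-85\right) = 2720 - 680 i \sqrt{6}$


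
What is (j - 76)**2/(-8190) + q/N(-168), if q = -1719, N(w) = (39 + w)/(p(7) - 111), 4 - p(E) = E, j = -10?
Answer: -267652604/176085 ≈ -1520.0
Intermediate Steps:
p(E) = 4 - E
N(w) = -13/38 - w/114 (N(w) = (39 + w)/((4 - 1*7) - 111) = (39 + w)/((4 - 7) - 111) = (39 + w)/(-3 - 111) = (39 + w)/(-114) = (39 + w)*(-1/114) = -13/38 - w/114)
(j - 76)**2/(-8190) + q/N(-168) = (-10 - 76)**2/(-8190) - 1719/(-13/38 - 1/114*(-168)) = (-86)**2*(-1/8190) - 1719/(-13/38 + 28/19) = 7396*(-1/8190) - 1719/43/38 = -3698/4095 - 1719*38/43 = -3698/4095 - 65322/43 = -267652604/176085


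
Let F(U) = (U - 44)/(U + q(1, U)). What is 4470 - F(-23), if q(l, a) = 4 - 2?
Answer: 93803/21 ≈ 4466.8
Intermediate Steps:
q(l, a) = 2
F(U) = (-44 + U)/(2 + U) (F(U) = (U - 44)/(U + 2) = (-44 + U)/(2 + U))
4470 - F(-23) = 4470 - (-44 - 23)/(2 - 23) = 4470 - (-67)/(-21) = 4470 - (-1)*(-67)/21 = 4470 - 1*67/21 = 4470 - 67/21 = 93803/21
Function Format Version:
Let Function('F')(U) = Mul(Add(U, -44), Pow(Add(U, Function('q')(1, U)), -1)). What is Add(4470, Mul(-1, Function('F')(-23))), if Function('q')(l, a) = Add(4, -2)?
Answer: Rational(93803, 21) ≈ 4466.8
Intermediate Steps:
Function('q')(l, a) = 2
Function('F')(U) = Mul(Pow(Add(2, U), -1), Add(-44, U)) (Function('F')(U) = Mul(Add(U, -44), Pow(Add(U, 2), -1)) = Mul(Add(-44, U), Pow(Add(2, U), -1)) = Mul(Pow(Add(2, U), -1), Add(-44, U)))
Add(4470, Mul(-1, Function('F')(-23))) = Add(4470, Mul(-1, Mul(Pow(Add(2, -23), -1), Add(-44, -23)))) = Add(4470, Mul(-1, Mul(Pow(-21, -1), -67))) = Add(4470, Mul(-1, Mul(Rational(-1, 21), -67))) = Add(4470, Mul(-1, Rational(67, 21))) = Add(4470, Rational(-67, 21)) = Rational(93803, 21)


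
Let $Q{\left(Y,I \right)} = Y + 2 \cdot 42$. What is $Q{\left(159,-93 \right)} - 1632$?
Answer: $-1389$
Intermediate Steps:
$Q{\left(Y,I \right)} = 84 + Y$ ($Q{\left(Y,I \right)} = Y + 84 = 84 + Y$)
$Q{\left(159,-93 \right)} - 1632 = \left(84 + 159\right) - 1632 = 243 - 1632 = -1389$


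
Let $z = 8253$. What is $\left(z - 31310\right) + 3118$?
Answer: $-19939$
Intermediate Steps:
$\left(z - 31310\right) + 3118 = \left(8253 - 31310\right) + 3118 = -23057 + 3118 = -19939$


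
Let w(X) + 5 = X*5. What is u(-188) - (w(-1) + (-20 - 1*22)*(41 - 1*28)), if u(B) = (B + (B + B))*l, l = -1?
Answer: 1120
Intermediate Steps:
u(B) = -3*B (u(B) = (B + (B + B))*(-1) = (B + 2*B)*(-1) = (3*B)*(-1) = -3*B)
w(X) = -5 + 5*X (w(X) = -5 + X*5 = -5 + 5*X)
u(-188) - (w(-1) + (-20 - 1*22)*(41 - 1*28)) = -3*(-188) - ((-5 + 5*(-1)) + (-20 - 1*22)*(41 - 1*28)) = 564 - ((-5 - 5) + (-20 - 22)*(41 - 28)) = 564 - (-10 - 42*13) = 564 - (-10 - 546) = 564 - 1*(-556) = 564 + 556 = 1120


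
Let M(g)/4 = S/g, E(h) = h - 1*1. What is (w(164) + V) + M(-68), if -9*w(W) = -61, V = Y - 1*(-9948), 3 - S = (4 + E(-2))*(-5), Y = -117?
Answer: 1505108/153 ≈ 9837.3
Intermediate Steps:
E(h) = -1 + h (E(h) = h - 1 = -1 + h)
S = 8 (S = 3 - (4 + (-1 - 2))*(-5) = 3 - (4 - 3)*(-5) = 3 - (-5) = 3 - 1*(-5) = 3 + 5 = 8)
V = 9831 (V = -117 - 1*(-9948) = -117 + 9948 = 9831)
w(W) = 61/9 (w(W) = -⅑*(-61) = 61/9)
M(g) = 32/g (M(g) = 4*(8/g) = 32/g)
(w(164) + V) + M(-68) = (61/9 + 9831) + 32/(-68) = 88540/9 + 32*(-1/68) = 88540/9 - 8/17 = 1505108/153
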